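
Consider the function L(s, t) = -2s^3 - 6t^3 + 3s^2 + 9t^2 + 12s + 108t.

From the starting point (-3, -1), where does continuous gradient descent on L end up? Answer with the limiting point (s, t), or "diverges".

L is separable, so gradient descent decouples: s follows -∂L/∂s, t follows -∂L/∂t.
∂L/∂s = -6(s - 2)(s + 1); at s=-3 this is -60, so s increases.
∂L/∂t = -18(t - 3)(t + 2); at t=-1 this is 72, so t decreases.
s converges to its nearest critical value -1 (a local min of the s-part); t converges to -2. The iterate converges to (-1, -2).

(-1, -2)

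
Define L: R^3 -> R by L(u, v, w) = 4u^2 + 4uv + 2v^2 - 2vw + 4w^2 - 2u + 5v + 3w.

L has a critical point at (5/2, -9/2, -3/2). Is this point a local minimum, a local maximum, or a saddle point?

local minimum

The Hessian is constant: H = [[8, 4, 0], [4, 4, -2], [0, -2, 8]].
Leading principal minors: Δ₁ = 8, Δ₂ = 16, Δ₃ = 96.
All leading minors are positive, so H is positive definite: a local minimum.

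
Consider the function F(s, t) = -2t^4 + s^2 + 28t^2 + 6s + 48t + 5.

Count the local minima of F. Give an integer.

1

F separates as a function of s plus a function of t, so ∇F=0 decouples.
∂F/∂s = 2(s + 3) = 0 at s ∈ {-3}; ∂F/∂t = -8(t - 3)(t + 1)(t + 2) = 0 at t ∈ {-2, -1, 3}.
The Hessian is diagonal: diag(F_ss, F_tt). Second derivatives: F_ss(-3)=2; F_tt(-2)=-40, F_tt(-1)=32, F_tt(3)=-160.
Local minima occur where both diagonal entries positive: (-3, -1). Count: 1.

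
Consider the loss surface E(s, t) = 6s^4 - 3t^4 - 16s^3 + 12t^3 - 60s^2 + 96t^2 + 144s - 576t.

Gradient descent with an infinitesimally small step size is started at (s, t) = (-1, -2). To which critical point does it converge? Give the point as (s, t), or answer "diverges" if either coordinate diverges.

E is separable, so gradient descent decouples: s follows -∂E/∂s, t follows -∂E/∂t.
∂E/∂s = 24(s - 3)(s - 1)(s + 2); at s=-1 this is 192, so s decreases.
∂E/∂t = -12(t - 4)(t - 3)(t + 4); at t=-2 this is -720, so t increases.
s converges to its nearest critical value -2 (a local min of the s-part); t converges to 3. The iterate converges to (-2, 3).

(-2, 3)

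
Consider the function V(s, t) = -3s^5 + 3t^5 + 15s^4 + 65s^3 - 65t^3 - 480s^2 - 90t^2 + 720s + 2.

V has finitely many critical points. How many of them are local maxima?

4

V separates as a function of s plus a function of t, so ∇V=0 decouples.
∂V/∂s = -15(s - 4)(s - 3)(s - 1)(s + 4) = 0 at s ∈ {-4, 1, 3, 4}; ∂V/∂t = 15t(t - 4)(t + 1)(t + 3) = 0 at t ∈ {-3, -1, 0, 4}.
The Hessian is diagonal: diag(V_ss, V_tt). Second derivatives: V_ss(-4)=4200, V_ss(1)=-450, V_ss(3)=210, V_ss(4)=-360; V_tt(-3)=-630, V_tt(-1)=150, V_tt(0)=-180, V_tt(4)=2100.
Local maxima occur where both diagonal entries negative: (1, -3), (1, 0), (4, -3), (4, 0). Count: 4.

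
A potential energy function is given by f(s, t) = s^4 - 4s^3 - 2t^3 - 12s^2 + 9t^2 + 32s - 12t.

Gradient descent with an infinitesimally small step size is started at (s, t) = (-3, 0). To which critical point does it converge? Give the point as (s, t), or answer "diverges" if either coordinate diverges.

f is separable, so gradient descent decouples: s follows -∂f/∂s, t follows -∂f/∂t.
∂f/∂s = 4(s - 4)(s - 1)(s + 2); at s=-3 this is -112, so s increases.
∂f/∂t = -6(t - 2)(t - 1); at t=0 this is -12, so t increases.
s converges to its nearest critical value -2 (a local min of the s-part); t converges to 1. The iterate converges to (-2, 1).

(-2, 1)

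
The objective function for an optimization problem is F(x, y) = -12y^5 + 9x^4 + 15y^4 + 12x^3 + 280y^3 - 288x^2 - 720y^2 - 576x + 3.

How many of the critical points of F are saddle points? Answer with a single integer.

F separates as a function of x plus a function of y, so ∇F=0 decouples.
∂F/∂x = 36(x - 4)(x + 1)(x + 4) = 0 at x ∈ {-4, -1, 4}; ∂F/∂y = -60y(y - 3)(y - 2)(y + 4) = 0 at y ∈ {-4, 0, 2, 3}.
The Hessian is diagonal: diag(F_xx, F_yy). Second derivatives: F_xx(-4)=864, F_xx(-1)=-540, F_xx(4)=1440; F_yy(-4)=10080, F_yy(0)=-1440, F_yy(2)=720, F_yy(3)=-1260.
Saddle points occur where the two diagonal entries have opposite signs: (-4, 0), (-4, 3), (-1, -4), (-1, 2), (4, 0), (4, 3). Count: 6.

6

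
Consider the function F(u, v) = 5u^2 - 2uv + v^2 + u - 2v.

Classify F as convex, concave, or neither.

convex

F is quadratic, so its Hessian is the constant matrix H = [[10, -2], [-2, 2]].
det(H) = 16, tr(H) = 12.
det(H) > 0 and tr(H) > 0, so H is positive definite everywhere: convex.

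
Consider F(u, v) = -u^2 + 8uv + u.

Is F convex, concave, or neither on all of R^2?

neither

F is quadratic, so its Hessian is the constant matrix H = [[-2, 8], [8, 0]].
det(H) = -64, tr(H) = -2.
det(H) < 0, so H is indefinite: neither convex nor concave.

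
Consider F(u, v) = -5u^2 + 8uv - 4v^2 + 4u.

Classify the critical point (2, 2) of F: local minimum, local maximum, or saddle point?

local maximum

The Hessian of F is constant: H = [[-10, 8], [8, -8]].
det(H) = (-10)·(-8) − 8² = 16.
det(H) > 0 and tr(H) = -18 < 0, so H is negative definite and the point is a local maximum.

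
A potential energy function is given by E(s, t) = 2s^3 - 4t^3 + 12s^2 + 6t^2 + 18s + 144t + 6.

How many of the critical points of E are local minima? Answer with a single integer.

1

E separates as a function of s plus a function of t, so ∇E=0 decouples.
∂E/∂s = 6(s + 1)(s + 3) = 0 at s ∈ {-3, -1}; ∂E/∂t = -12(t - 4)(t + 3) = 0 at t ∈ {-3, 4}.
The Hessian is diagonal: diag(E_ss, E_tt). Second derivatives: E_ss(-3)=-12, E_ss(-1)=12; E_tt(-3)=84, E_tt(4)=-84.
Local minima occur where both diagonal entries positive: (-1, -3). Count: 1.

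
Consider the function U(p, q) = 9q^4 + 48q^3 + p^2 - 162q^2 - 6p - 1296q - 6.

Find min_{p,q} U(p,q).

-3336

U(p,q) separates as A(p) + B(q) − 6, so its minimum is min A + min B − 6.
A'(p) = 2p - 6 vanishes at p ∈ {3}; B'(q) = 36(q - 3)(q + 3)(q + 4) vanishes at q ∈ {-4, -3, 3}.
Local minima of A (where A''>0): A(3)=-9. Local minima of B: B(-4)=1824, B(3)=-3321.
So the global minimum of U is A(3) + B(3) − 6 = -9 − 3321 − 6 = -3336, attained at (3, 3).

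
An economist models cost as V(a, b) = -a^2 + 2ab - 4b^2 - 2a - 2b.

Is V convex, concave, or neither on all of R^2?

concave

V is quadratic, so its Hessian is the constant matrix H = [[-2, 2], [2, -8]].
det(H) = 12, tr(H) = -10.
det(H) > 0 and tr(H) < 0, so H is negative definite everywhere: concave.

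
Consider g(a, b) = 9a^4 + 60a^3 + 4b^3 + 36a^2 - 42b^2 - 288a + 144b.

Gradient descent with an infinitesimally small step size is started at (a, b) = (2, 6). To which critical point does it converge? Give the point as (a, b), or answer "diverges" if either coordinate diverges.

(1, 4)

g is separable, so gradient descent decouples: a follows -∂g/∂a, b follows -∂g/∂b.
∂g/∂a = 36(a - 1)(a + 2)(a + 4); at a=2 this is 864, so a decreases.
∂g/∂b = 12(b - 4)(b - 3); at b=6 this is 72, so b decreases.
a converges to its nearest critical value 1 (a local min of the a-part); b converges to 4. The iterate converges to (1, 4).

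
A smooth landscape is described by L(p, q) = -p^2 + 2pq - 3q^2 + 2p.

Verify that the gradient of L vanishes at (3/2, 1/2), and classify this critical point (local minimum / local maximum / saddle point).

∇L = (-2p + 2q + 2, 2p - 6q); substituting (3/2, 1/2) gives ∇L = (0, 0), so (3/2, 1/2) is indeed a critical point.
The Hessian of L is constant: H = [[-2, 2], [2, -6]].
det(H) = (-2)·(-6) − 2² = 8.
det(H) > 0 and tr(H) = -8 < 0, so H is negative definite and the point is a local maximum.

local maximum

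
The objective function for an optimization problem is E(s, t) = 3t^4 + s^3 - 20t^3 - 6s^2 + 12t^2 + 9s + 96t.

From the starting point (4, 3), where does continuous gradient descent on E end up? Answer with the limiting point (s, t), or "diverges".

(3, 4)

E is separable, so gradient descent decouples: s follows -∂E/∂s, t follows -∂E/∂t.
∂E/∂s = 3(s - 3)(s - 1); at s=4 this is 9, so s decreases.
∂E/∂t = 12(t - 4)(t - 2)(t + 1); at t=3 this is -48, so t increases.
s converges to its nearest critical value 3 (a local min of the s-part); t converges to 4. The iterate converges to (3, 4).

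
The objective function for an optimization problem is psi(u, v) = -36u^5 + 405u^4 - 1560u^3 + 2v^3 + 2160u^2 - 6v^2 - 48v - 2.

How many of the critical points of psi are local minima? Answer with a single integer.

psi separates as a function of u plus a function of v, so ∇psi=0 decouples.
∂psi/∂u = -180u(u - 4)(u - 3)(u - 2) = 0 at u ∈ {0, 2, 3, 4}; ∂psi/∂v = 6(v - 4)(v + 2) = 0 at v ∈ {-2, 4}.
The Hessian is diagonal: diag(psi_uu, psi_vv). Second derivatives: psi_uu(0)=4320, psi_uu(2)=-720, psi_uu(3)=540, psi_uu(4)=-1440; psi_vv(-2)=-36, psi_vv(4)=36.
Local minima occur where both diagonal entries positive: (0, 4), (3, 4). Count: 2.

2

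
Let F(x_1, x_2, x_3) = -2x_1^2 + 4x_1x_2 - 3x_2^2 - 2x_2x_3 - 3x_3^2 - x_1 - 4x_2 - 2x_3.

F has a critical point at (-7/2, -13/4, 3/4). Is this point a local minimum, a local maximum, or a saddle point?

local maximum

The Hessian is constant: H = [[-4, 4, 0], [4, -6, -2], [0, -2, -6]].
Leading principal minors: Δ₁ = -4, Δ₂ = 8, Δ₃ = -32.
The minors alternate sign starting negative (−, +, −), so H is negative definite: a local maximum.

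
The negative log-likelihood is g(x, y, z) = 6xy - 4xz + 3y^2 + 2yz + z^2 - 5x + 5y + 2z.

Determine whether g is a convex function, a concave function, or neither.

g is quadratic, so its Hessian is the constant matrix H = [[0, 6, -4], [6, 6, 2], [-4, 2, 2]].
Leading principal minors: 0, -36, -264.
Neither pattern holds ⇒ H is indefinite ⇒ neither convex nor concave.

neither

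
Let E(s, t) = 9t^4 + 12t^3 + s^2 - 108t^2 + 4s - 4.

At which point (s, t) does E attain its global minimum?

E(s,t) separates as P(s) + Q(t) − 4, so its minimum is min P + min Q − 4.
P'(s) = 2s + 4 vanishes at s ∈ {-2}; Q'(t) = 36t(t - 2)(t + 3) vanishes at t ∈ {-3, 0, 2}.
Local minima of P (where P''>0): P(-2)=-4. Local minima of Q: Q(-3)=-567, Q(2)=-192.
So the global minimum of E is P(-2) + Q(-3) − 4 = -4 − 567 − 4 = -575, attained at (-2, -3).

(-2, -3)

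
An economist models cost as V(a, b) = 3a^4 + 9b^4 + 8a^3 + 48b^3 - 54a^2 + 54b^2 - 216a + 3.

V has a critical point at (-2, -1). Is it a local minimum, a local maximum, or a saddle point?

local maximum

The mixed partial ∂²V/∂a∂b is 0, so the Hessian at any point is diag(V_aa, V_bb) = diag(12(3a^2 + 4a - 9), 36(3b^2 + 8b + 3)).
At (-2, -1): H = diag(-60, -72).
Both eigenvalues are negative, so H is negative definite: a local maximum.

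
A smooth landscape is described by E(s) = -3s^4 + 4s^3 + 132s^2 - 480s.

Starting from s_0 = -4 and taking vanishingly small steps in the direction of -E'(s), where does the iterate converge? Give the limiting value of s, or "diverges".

E'(s) = -12(s - 4)(s - 2)(s + 5), so E'(-4) = -576.
Gradient descent moves in the -E' direction, i.e. s is increasing.
The nearest critical point in that direction is s = 2, where E'' = 168 > 0 (a local minimum). The iterate converges there.

2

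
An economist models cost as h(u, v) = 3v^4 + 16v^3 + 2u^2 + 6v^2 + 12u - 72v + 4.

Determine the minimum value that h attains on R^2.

h(u,v) separates as P(u) + Q(v) + 4, so its minimum is min P + min Q + 4.
P'(u) = 4u + 12 vanishes at u ∈ {-3}; Q'(v) = 12(v - 1)(v + 2)(v + 3) vanishes at v ∈ {-3, -2, 1}.
Local minima of P (where P''>0): P(-3)=-18. Local minima of Q: Q(-3)=81, Q(1)=-47.
So the global minimum of h is P(-3) + Q(1) + 4 = -18 − 47 + 4 = -61, attained at (-3, 1).

-61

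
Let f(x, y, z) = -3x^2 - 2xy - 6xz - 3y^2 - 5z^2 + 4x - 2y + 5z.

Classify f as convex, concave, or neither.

f is quadratic, so its Hessian is the constant matrix H = [[-6, -2, -6], [-2, -6, 0], [-6, 0, -10]].
Leading principal minors: -6, 32, -104.
Signs alternate −, +, − ⇒ H ≺ 0 ⇒ concave.

concave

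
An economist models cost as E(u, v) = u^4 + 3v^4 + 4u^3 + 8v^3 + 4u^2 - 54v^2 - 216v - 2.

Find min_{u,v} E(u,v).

E(u,v) separates as P(u) + Q(v) − 2, so its minimum is min P + min Q − 2.
P'(u) = 4u(u + 1)(u + 2) vanishes at u ∈ {-2, -1, 0}; Q'(v) = 12(v - 3)(v + 2)(v + 3) vanishes at v ∈ {-3, -2, 3}.
Local minima of P (where P''>0): P(-2)=0, P(0)=0. Local minima of Q: Q(-3)=189, Q(3)=-675.
So the global minimum of E is P(-2) + Q(3) − 2 = 0 − 675 − 2 = -677, attained at (-2, 3).

-677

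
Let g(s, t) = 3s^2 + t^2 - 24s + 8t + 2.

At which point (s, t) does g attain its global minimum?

g(s,t) separates as P(s) + Q(t) + 2, so its minimum is min P + min Q + 2.
P'(s) = 6s - 24 vanishes at s ∈ {4}; Q'(t) = 2(t + 4) vanishes at t ∈ {-4}.
Local minima of P (where P''>0): P(4)=-48. Local minima of Q: Q(-4)=-16.
So the global minimum of g is P(4) + Q(-4) + 2 = -48 − 16 + 2 = -62, attained at (4, -4).

(4, -4)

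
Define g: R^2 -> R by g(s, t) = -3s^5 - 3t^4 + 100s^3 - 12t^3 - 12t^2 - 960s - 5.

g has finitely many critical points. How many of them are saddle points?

6

g separates as a function of s plus a function of t, so ∇g=0 decouples.
∂g/∂s = -15(s - 4)(s - 2)(s + 2)(s + 4) = 0 at s ∈ {-4, -2, 2, 4}; ∂g/∂t = -12t(t + 1)(t + 2) = 0 at t ∈ {-2, -1, 0}.
The Hessian is diagonal: diag(g_ss, g_tt). Second derivatives: g_ss(-4)=1440, g_ss(-2)=-720, g_ss(2)=720, g_ss(4)=-1440; g_tt(-2)=-24, g_tt(-1)=12, g_tt(0)=-24.
Saddle points occur where the two diagonal entries have opposite signs: (-4, -2), (-4, 0), (-2, -1), (2, -2), (2, 0), (4, -1). Count: 6.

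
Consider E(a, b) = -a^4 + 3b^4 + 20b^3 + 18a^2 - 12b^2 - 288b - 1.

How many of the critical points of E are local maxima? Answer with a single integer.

2

E separates as a function of a plus a function of b, so ∇E=0 decouples.
∂E/∂a = -4a(a - 3)(a + 3) = 0 at a ∈ {-3, 0, 3}; ∂E/∂b = 12(b - 2)(b + 3)(b + 4) = 0 at b ∈ {-4, -3, 2}.
The Hessian is diagonal: diag(E_aa, E_bb). Second derivatives: E_aa(-3)=-72, E_aa(0)=36, E_aa(3)=-72; E_bb(-4)=72, E_bb(-3)=-60, E_bb(2)=360.
Local maxima occur where both diagonal entries negative: (-3, -3), (3, -3). Count: 2.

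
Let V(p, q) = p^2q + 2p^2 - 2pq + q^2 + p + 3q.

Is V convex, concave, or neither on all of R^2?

The term p^2q is cubic, so the Hessian is not constant.
∂²V/∂p² = 2q + 4, which takes both signs as q varies (negative for sufficiently negative q). A diagonal entry of the Hessian changing sign means the Hessian is neither positive- nor negative-semidefinite on all of R^2.

neither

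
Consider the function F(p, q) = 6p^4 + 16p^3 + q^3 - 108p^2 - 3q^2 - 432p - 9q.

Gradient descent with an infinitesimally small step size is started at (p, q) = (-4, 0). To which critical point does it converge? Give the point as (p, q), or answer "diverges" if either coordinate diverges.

F is separable, so gradient descent decouples: p follows -∂F/∂p, q follows -∂F/∂q.
∂F/∂p = 24(p - 3)(p + 2)(p + 3); at p=-4 this is -336, so p increases.
∂F/∂q = 3(q - 3)(q + 1); at q=0 this is -9, so q increases.
p converges to its nearest critical value -3 (a local min of the p-part); q converges to 3. The iterate converges to (-3, 3).

(-3, 3)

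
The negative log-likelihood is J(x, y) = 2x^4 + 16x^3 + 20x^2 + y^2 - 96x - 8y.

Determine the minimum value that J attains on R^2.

J(x,y) separates as P(x) + Q(y), so its minimum is min P + min Q.
P'(x) = 8(x - 1)(x + 3)(x + 4) vanishes at x ∈ {-4, -3, 1}; Q'(y) = 2y - 8 vanishes at y ∈ {4}.
Local minima of P (where P''>0): P(-4)=192, P(1)=-58. Local minima of Q: Q(4)=-16.
So the global minimum of J is P(1) + Q(4) = -58 − 16 = -74, attained at (1, 4).

-74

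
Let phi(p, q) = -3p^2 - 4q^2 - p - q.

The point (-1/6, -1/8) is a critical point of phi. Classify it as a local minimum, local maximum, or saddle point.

local maximum

The Hessian of phi is constant: H = [[-6, 0], [0, -8]].
det(H) = (-6)·(-8) − 0² = 48.
det(H) > 0 and tr(H) = -14 < 0, so H is negative definite and the point is a local maximum.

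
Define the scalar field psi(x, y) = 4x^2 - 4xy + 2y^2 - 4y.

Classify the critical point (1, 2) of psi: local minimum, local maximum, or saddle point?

local minimum

The Hessian of psi is constant: H = [[8, -4], [-4, 4]].
det(H) = 8·4 − (-4)² = 16.
det(H) > 0 and tr(H) = 12 > 0, so H is positive definite and the point is a local minimum.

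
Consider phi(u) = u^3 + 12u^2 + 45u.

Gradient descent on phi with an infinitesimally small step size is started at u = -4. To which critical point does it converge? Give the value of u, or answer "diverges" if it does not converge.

-3

phi'(u) = 3(u + 3)(u + 5), so phi'(-4) = -3.
Gradient descent moves in the -phi' direction, i.e. u is increasing.
The nearest critical point in that direction is u = -3, where phi'' = 6 > 0 (a local minimum). The iterate converges there.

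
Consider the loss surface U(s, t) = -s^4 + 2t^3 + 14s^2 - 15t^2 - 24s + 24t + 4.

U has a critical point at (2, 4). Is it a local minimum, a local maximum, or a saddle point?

The mixed partial ∂²U/∂s∂t is 0, so the Hessian at any point is diag(U_ss, U_tt) = diag(4(-3s^2 + 7), 6(2t - 5)).
At (2, 4): H = diag(-20, 18).
The eigenvalues have opposite signs, so H is indefinite: a saddle point.

saddle point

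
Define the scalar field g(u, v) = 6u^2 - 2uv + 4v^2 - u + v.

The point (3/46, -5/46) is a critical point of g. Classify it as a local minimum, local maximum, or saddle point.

The Hessian of g is constant: H = [[12, -2], [-2, 8]].
det(H) = 12·8 − (-2)² = 92.
det(H) > 0 and tr(H) = 20 > 0, so H is positive definite and the point is a local minimum.

local minimum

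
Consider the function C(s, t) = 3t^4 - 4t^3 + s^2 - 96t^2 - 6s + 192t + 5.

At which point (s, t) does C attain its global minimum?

C(s,t) separates as P(s) + Q(t) + 5, so its minimum is min P + min Q + 5.
P'(s) = 2s - 6 vanishes at s ∈ {3}; Q'(t) = 12(t - 4)(t - 1)(t + 4) vanishes at t ∈ {-4, 1, 4}.
Local minima of P (where P''>0): P(3)=-9. Local minima of Q: Q(-4)=-1280, Q(4)=-256.
So the global minimum of C is P(3) + Q(-4) + 5 = -9 − 1280 + 5 = -1284, attained at (3, -4).

(3, -4)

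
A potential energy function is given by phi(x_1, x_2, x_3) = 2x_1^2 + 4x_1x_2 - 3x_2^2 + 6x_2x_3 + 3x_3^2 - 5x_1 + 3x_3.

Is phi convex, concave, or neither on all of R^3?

neither

phi is quadratic, so its Hessian is the constant matrix H = [[4, 4, 0], [4, -6, 6], [0, 6, 6]].
Leading principal minors: 4, -40, -384.
Neither pattern holds ⇒ H is indefinite ⇒ neither convex nor concave.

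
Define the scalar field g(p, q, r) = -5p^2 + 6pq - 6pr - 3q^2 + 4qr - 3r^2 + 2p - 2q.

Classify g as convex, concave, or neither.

g is quadratic, so its Hessian is the constant matrix H = [[-10, 6, -6], [6, -6, 4], [-6, 4, -6]].
Leading principal minors: -10, 24, -56.
Signs alternate −, +, − ⇒ H ≺ 0 ⇒ concave.

concave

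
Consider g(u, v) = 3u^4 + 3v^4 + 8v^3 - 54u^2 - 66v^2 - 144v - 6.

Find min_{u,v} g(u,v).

g(u,v) separates as P(u) + Q(v) − 6, so its minimum is min P + min Q − 6.
P'(u) = 12u(u - 3)(u + 3) vanishes at u ∈ {-3, 0, 3}; Q'(v) = 12(v - 3)(v + 1)(v + 4) vanishes at v ∈ {-4, -1, 3}.
Local minima of P (where P''>0): P(-3)=-243, P(3)=-243. Local minima of Q: Q(-4)=-224, Q(3)=-567.
So the global minimum of g is P(-3) + Q(3) − 6 = -243 − 567 − 6 = -816, attained at (-3, 3).

-816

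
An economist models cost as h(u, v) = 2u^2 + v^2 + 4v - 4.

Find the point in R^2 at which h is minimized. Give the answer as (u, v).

h(u,v) separates as P(u) + Q(v) − 4, so its minimum is min P + min Q − 4.
P'(u) = 4u vanishes at u ∈ {0}; Q'(v) = 2v + 4 vanishes at v ∈ {-2}.
Local minima of P (where P''>0): P(0)=0. Local minima of Q: Q(-2)=-4.
So the global minimum of h is P(0) + Q(-2) − 4 = 0 − 4 − 4 = -8, attained at (0, -2).

(0, -2)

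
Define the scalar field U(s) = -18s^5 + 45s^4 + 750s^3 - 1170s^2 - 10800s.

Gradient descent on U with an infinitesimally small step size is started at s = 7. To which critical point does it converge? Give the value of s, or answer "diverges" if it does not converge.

diverges

U'(s) = -90(s - 5)(s - 3)(s + 2)(s + 4), so U'(7) = -71280.
Gradient descent moves in the -U' direction, i.e. s is increasing.
There is no critical point above s=7, and U' keeps the same sign, so the iterate runs off to +∞.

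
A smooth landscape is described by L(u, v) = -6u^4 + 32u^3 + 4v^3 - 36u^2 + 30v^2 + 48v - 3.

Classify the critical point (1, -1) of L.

local minimum

The mixed partial ∂²L/∂u∂v is 0, so the Hessian at any point is diag(L_uu, L_vv) = diag(24(-3u^2 + 8u - 3), 12(2v + 5)).
At (1, -1): H = diag(48, 36).
Both eigenvalues are positive, so H is positive definite: a local minimum.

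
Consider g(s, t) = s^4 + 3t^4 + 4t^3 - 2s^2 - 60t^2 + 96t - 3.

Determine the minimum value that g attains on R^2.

g(s,t) separates as P(s) + Q(t) − 3, so its minimum is min P + min Q − 3.
P'(s) = 4s(s - 1)(s + 1) vanishes at s ∈ {-1, 0, 1}; Q'(t) = 12(t - 2)(t - 1)(t + 4) vanishes at t ∈ {-4, 1, 2}.
Local minima of P (where P''>0): P(-1)=-1, P(1)=-1. Local minima of Q: Q(-4)=-832, Q(2)=32.
So the global minimum of g is P(-1) + Q(-4) − 3 = -1 − 832 − 3 = -836, attained at (-1, -4).

-836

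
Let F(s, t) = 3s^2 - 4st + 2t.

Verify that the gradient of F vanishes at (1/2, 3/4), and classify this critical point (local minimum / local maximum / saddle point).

saddle point

∇F = (6s - 4t, -4s + 2); substituting (1/2, 3/4) gives ∇F = (0, 0), so (1/2, 3/4) is indeed a critical point.
The Hessian of F is constant: H = [[6, -4], [-4, 0]].
det(H) = 6·0 − (-4)² = -16.
Since det(H) < 0, H is indefinite and the critical point is a saddle point.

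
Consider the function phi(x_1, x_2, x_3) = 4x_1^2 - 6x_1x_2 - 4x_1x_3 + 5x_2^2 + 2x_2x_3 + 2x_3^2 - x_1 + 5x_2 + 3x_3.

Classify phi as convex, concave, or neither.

phi is quadratic, so its Hessian is the constant matrix H = [[8, -6, -4], [-6, 10, 2], [-4, 2, 4]].
Leading principal minors: 8, 44, 80.
All positive ⇒ H ≻ 0 ⇒ convex.

convex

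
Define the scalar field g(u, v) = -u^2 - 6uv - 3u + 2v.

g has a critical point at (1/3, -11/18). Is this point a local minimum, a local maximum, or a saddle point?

The Hessian of g is constant: H = [[-2, -6], [-6, 0]].
det(H) = (-2)·0 − (-6)² = -36.
Since det(H) < 0, H is indefinite and the critical point is a saddle point.

saddle point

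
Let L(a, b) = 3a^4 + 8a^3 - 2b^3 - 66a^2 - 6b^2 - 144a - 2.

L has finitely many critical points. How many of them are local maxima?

1

L separates as a function of a plus a function of b, so ∇L=0 decouples.
∂L/∂a = 12(a - 3)(a + 1)(a + 4) = 0 at a ∈ {-4, -1, 3}; ∂L/∂b = -6b(b + 2) = 0 at b ∈ {-2, 0}.
The Hessian is diagonal: diag(L_aa, L_bb). Second derivatives: L_aa(-4)=252, L_aa(-1)=-144, L_aa(3)=336; L_bb(-2)=12, L_bb(0)=-12.
Local maxima occur where both diagonal entries negative: (-1, 0). Count: 1.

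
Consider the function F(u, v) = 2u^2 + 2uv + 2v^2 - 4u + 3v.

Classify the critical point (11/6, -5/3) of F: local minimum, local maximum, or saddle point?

The Hessian of F is constant: H = [[4, 2], [2, 4]].
det(H) = 4·4 − 2² = 12.
det(H) > 0 and tr(H) = 8 > 0, so H is positive definite and the point is a local minimum.

local minimum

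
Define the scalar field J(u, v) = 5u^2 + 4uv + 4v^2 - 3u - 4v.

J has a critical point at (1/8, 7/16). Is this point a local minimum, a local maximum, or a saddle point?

local minimum

The Hessian of J is constant: H = [[10, 4], [4, 8]].
det(H) = 10·8 − 4² = 64.
det(H) > 0 and tr(H) = 18 > 0, so H is positive definite and the point is a local minimum.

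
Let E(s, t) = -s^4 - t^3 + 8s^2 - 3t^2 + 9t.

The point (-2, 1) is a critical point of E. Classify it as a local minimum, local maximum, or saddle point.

The mixed partial ∂²E/∂s∂t is 0, so the Hessian at any point is diag(E_ss, E_tt) = diag(4(-3s^2 + 4), -6(t + 1)).
At (-2, 1): H = diag(-32, -12).
Both eigenvalues are negative, so H is negative definite: a local maximum.

local maximum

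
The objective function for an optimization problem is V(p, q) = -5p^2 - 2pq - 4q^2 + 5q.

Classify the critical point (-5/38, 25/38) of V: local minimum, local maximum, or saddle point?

local maximum

The Hessian of V is constant: H = [[-10, -2], [-2, -8]].
det(H) = (-10)·(-8) − (-2)² = 76.
det(H) > 0 and tr(H) = -18 < 0, so H is negative definite and the point is a local maximum.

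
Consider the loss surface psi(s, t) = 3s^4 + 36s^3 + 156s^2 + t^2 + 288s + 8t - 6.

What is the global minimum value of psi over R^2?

-214

psi(s,t) separates as P(s) + Q(t) − 6, so its minimum is min P + min Q − 6.
P'(s) = 12(s + 2)(s + 3)(s + 4) vanishes at s ∈ {-4, -3, -2}; Q'(t) = 2(t + 4) vanishes at t ∈ {-4}.
Local minima of P (where P''>0): P(-4)=-192, P(-2)=-192. Local minima of Q: Q(-4)=-16.
So the global minimum of psi is P(-4) + Q(-4) − 6 = -192 − 16 − 6 = -214, attained at (-4, -4).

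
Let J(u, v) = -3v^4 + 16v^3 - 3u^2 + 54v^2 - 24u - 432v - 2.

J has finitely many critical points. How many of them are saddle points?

1

J separates as a function of u plus a function of v, so ∇J=0 decouples.
∂J/∂u = -6(u + 4) = 0 at u ∈ {-4}; ∂J/∂v = -12(v - 4)(v - 3)(v + 3) = 0 at v ∈ {-3, 3, 4}.
The Hessian is diagonal: diag(J_uu, J_vv). Second derivatives: J_uu(-4)=-6; J_vv(-3)=-504, J_vv(3)=72, J_vv(4)=-84.
Saddle points occur where the two diagonal entries have opposite signs: (-4, 3). Count: 1.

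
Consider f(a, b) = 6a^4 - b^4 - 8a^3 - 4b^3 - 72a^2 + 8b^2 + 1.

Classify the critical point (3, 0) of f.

The mixed partial ∂²f/∂a∂b is 0, so the Hessian at any point is diag(f_aa, f_bb) = diag(24(3a^2 - 2a - 6), 4(-3b^2 - 6b + 4)).
At (3, 0): H = diag(360, 16).
Both eigenvalues are positive, so H is positive definite: a local minimum.

local minimum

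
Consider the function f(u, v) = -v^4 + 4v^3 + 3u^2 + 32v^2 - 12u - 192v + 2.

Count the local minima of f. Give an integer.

f separates as a function of u plus a function of v, so ∇f=0 decouples.
∂f/∂u = 6(u - 2) = 0 at u ∈ {2}; ∂f/∂v = -4(v - 4)(v - 3)(v + 4) = 0 at v ∈ {-4, 3, 4}.
The Hessian is diagonal: diag(f_uu, f_vv). Second derivatives: f_uu(2)=6; f_vv(-4)=-224, f_vv(3)=28, f_vv(4)=-32.
Local minima occur where both diagonal entries positive: (2, 3). Count: 1.

1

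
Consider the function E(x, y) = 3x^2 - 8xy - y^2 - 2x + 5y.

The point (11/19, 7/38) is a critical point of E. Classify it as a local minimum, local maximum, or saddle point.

saddle point

The Hessian of E is constant: H = [[6, -8], [-8, -2]].
det(H) = 6·(-2) − (-8)² = -76.
Since det(H) < 0, H is indefinite and the critical point is a saddle point.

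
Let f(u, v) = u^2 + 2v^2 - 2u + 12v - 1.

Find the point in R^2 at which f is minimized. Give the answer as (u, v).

(1, -3)

f(u,v) separates as P(u) + Q(v) − 1, so its minimum is min P + min Q − 1.
P'(u) = 2u - 2 vanishes at u ∈ {1}; Q'(v) = 4v + 12 vanishes at v ∈ {-3}.
Local minima of P (where P''>0): P(1)=-1. Local minima of Q: Q(-3)=-18.
So the global minimum of f is P(1) + Q(-3) − 1 = -1 − 18 − 1 = -20, attained at (1, -3).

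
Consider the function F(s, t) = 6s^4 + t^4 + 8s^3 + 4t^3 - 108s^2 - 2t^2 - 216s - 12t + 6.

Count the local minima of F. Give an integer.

4

F separates as a function of s plus a function of t, so ∇F=0 decouples.
∂F/∂s = 24(s - 3)(s + 1)(s + 3) = 0 at s ∈ {-3, -1, 3}; ∂F/∂t = 4(t - 1)(t + 1)(t + 3) = 0 at t ∈ {-3, -1, 1}.
The Hessian is diagonal: diag(F_ss, F_tt). Second derivatives: F_ss(-3)=288, F_ss(-1)=-192, F_ss(3)=576; F_tt(-3)=32, F_tt(-1)=-16, F_tt(1)=32.
Local minima occur where both diagonal entries positive: (-3, -3), (-3, 1), (3, -3), (3, 1). Count: 4.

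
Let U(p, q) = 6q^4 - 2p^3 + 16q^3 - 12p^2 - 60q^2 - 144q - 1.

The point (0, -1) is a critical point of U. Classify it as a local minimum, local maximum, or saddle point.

The mixed partial ∂²U/∂p∂q is 0, so the Hessian at any point is diag(U_pp, U_qq) = diag(-12(p + 2), 24(3q^2 + 4q - 5)).
At (0, -1): H = diag(-24, -144).
Both eigenvalues are negative, so H is negative definite: a local maximum.

local maximum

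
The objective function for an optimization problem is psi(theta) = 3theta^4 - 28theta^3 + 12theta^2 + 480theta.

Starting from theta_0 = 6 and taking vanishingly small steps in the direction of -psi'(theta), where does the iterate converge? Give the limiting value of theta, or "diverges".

5

psi'(theta) = 12(theta - 5)(theta - 4)(theta + 2), so psi'(6) = 192.
Gradient descent moves in the -psi' direction, i.e. theta is decreasing.
The nearest critical point in that direction is theta = 5, where psi'' = 84 > 0 (a local minimum). The iterate converges there.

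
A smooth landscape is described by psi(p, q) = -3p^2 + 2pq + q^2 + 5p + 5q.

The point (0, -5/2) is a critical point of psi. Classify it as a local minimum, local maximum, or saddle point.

saddle point

The Hessian of psi is constant: H = [[-6, 2], [2, 2]].
det(H) = (-6)·2 − 2² = -16.
Since det(H) < 0, H is indefinite and the critical point is a saddle point.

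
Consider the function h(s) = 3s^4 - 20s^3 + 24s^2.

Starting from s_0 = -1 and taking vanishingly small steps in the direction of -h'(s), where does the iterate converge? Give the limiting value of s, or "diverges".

h'(s) = 12s(s - 4)(s - 1), so h'(-1) = -120.
Gradient descent moves in the -h' direction, i.e. s is increasing.
The nearest critical point in that direction is s = 0, where h'' = 48 > 0 (a local minimum). The iterate converges there.

0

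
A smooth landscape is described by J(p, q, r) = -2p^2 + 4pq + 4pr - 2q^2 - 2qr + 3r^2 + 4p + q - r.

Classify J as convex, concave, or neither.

J is quadratic, so its Hessian is the constant matrix H = [[-4, 4, 4], [4, -4, -2], [4, -2, 6]].
Leading principal minors: -4, 0, 16.
Neither pattern holds ⇒ H is indefinite ⇒ neither convex nor concave.

neither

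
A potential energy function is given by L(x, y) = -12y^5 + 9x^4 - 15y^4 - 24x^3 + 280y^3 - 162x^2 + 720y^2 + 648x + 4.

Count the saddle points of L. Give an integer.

6

L separates as a function of x plus a function of y, so ∇L=0 decouples.
∂L/∂x = 36(x - 3)(x - 2)(x + 3) = 0 at x ∈ {-3, 2, 3}; ∂L/∂y = -60y(y - 4)(y + 2)(y + 3) = 0 at y ∈ {-3, -2, 0, 4}.
The Hessian is diagonal: diag(L_xx, L_yy). Second derivatives: L_xx(-3)=1080, L_xx(2)=-180, L_xx(3)=216; L_yy(-3)=1260, L_yy(-2)=-720, L_yy(0)=1440, L_yy(4)=-10080.
Saddle points occur where the two diagonal entries have opposite signs: (-3, -2), (-3, 4), (2, -3), (2, 0), (3, -2), (3, 4). Count: 6.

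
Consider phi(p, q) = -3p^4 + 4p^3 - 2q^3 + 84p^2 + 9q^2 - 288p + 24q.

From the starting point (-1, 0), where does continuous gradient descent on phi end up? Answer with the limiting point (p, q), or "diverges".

phi is separable, so gradient descent decouples: p follows -∂phi/∂p, q follows -∂phi/∂q.
∂phi/∂p = -12(p - 3)(p - 2)(p + 4); at p=-1 this is -432, so p increases.
∂phi/∂q = -6(q - 4)(q + 1); at q=0 this is 24, so q decreases.
p converges to its nearest critical value 2 (a local min of the p-part); q converges to -1. The iterate converges to (2, -1).

(2, -1)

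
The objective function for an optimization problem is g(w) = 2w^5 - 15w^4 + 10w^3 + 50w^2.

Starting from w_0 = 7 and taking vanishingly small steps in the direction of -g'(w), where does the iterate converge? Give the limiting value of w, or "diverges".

g'(w) = 10w(w - 5)(w - 2)(w + 1), so g'(7) = 5600.
Gradient descent moves in the -g' direction, i.e. w is decreasing.
The nearest critical point in that direction is w = 5, where g'' = 900 > 0 (a local minimum). The iterate converges there.

5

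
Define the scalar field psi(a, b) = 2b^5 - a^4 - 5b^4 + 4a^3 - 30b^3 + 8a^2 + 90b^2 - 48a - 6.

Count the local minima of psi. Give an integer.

2

psi separates as a function of a plus a function of b, so ∇psi=0 decouples.
∂psi/∂a = -4(a - 3)(a - 2)(a + 2) = 0 at a ∈ {-2, 2, 3}; ∂psi/∂b = 10b(b - 3)(b - 2)(b + 3) = 0 at b ∈ {-3, 0, 2, 3}.
The Hessian is diagonal: diag(psi_aa, psi_bb). Second derivatives: psi_aa(-2)=-80, psi_aa(2)=16, psi_aa(3)=-20; psi_bb(-3)=-900, psi_bb(0)=180, psi_bb(2)=-100, psi_bb(3)=180.
Local minima occur where both diagonal entries positive: (2, 0), (2, 3). Count: 2.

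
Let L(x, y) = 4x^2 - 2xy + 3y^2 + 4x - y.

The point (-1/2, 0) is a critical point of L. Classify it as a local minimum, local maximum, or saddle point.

local minimum

The Hessian of L is constant: H = [[8, -2], [-2, 6]].
det(H) = 8·6 − (-2)² = 44.
det(H) > 0 and tr(H) = 14 > 0, so H is positive definite and the point is a local minimum.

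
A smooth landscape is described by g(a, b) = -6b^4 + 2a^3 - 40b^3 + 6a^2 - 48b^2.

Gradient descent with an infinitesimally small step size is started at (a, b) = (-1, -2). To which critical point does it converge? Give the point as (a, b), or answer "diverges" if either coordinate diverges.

g is separable, so gradient descent decouples: a follows -∂g/∂a, b follows -∂g/∂b.
∂g/∂a = 6a(a + 2); at a=-1 this is -6, so a increases.
∂g/∂b = -24b(b + 1)(b + 4); at b=-2 this is -96, so b increases.
a converges to its nearest critical value 0 (a local min of the a-part); b converges to -1. The iterate converges to (0, -1).

(0, -1)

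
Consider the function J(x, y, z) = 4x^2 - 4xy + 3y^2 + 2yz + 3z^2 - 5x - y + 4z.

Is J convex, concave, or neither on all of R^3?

convex

J is quadratic, so its Hessian is the constant matrix H = [[8, -4, 0], [-4, 6, 2], [0, 2, 6]].
Leading principal minors: 8, 32, 160.
All positive ⇒ H ≻ 0 ⇒ convex.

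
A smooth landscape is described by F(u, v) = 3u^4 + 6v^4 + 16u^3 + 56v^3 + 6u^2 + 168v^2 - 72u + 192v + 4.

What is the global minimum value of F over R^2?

F(u,v) separates as P(u) + Q(v) + 4, so its minimum is min P + min Q + 4.
P'(u) = 12(u - 1)(u + 2)(u + 3) vanishes at u ∈ {-3, -2, 1}; Q'(v) = 24(v + 1)(v + 2)(v + 4) vanishes at v ∈ {-4, -2, -1}.
Local minima of P (where P''>0): P(-3)=81, P(1)=-47. Local minima of Q: Q(-4)=-128, Q(-1)=-74.
So the global minimum of F is P(1) + Q(-4) + 4 = -47 − 128 + 4 = -171, attained at (1, -4).

-171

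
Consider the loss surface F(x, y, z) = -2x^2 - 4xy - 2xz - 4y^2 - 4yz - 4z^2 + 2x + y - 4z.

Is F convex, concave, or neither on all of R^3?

F is quadratic, so its Hessian is the constant matrix H = [[-4, -4, -2], [-4, -8, -4], [-2, -4, -8]].
Leading principal minors: -4, 16, -96.
Signs alternate −, +, − ⇒ H ≺ 0 ⇒ concave.

concave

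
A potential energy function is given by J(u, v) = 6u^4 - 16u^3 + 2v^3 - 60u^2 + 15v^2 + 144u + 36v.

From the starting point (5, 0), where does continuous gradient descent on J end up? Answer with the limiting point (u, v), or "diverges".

(3, -2)

J is separable, so gradient descent decouples: u follows -∂J/∂u, v follows -∂J/∂v.
∂J/∂u = 24(u - 3)(u - 1)(u + 2); at u=5 this is 1344, so u decreases.
∂J/∂v = 6(v + 2)(v + 3); at v=0 this is 36, so v decreases.
u converges to its nearest critical value 3 (a local min of the u-part); v converges to -2. The iterate converges to (3, -2).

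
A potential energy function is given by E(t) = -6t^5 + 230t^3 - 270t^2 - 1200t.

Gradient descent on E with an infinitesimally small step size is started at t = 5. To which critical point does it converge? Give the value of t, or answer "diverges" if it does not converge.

diverges

E'(t) = -30(t - 4)(t - 2)(t + 1)(t + 5), so E'(5) = -5400.
Gradient descent moves in the -E' direction, i.e. t is increasing.
There is no critical point above t=5, and E' keeps the same sign, so the iterate runs off to +∞.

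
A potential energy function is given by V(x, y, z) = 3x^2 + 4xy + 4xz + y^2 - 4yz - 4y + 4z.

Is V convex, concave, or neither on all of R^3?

V is quadratic, so its Hessian is the constant matrix H = [[6, 4, 4], [4, 2, -4], [4, -4, 0]].
Leading principal minors: 6, -4, -256.
Neither pattern holds ⇒ H is indefinite ⇒ neither convex nor concave.

neither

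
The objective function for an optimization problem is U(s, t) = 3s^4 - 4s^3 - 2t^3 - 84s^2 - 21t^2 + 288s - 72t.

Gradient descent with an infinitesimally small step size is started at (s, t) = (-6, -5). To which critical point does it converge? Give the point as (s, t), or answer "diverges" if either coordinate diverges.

U is separable, so gradient descent decouples: s follows -∂U/∂s, t follows -∂U/∂t.
∂U/∂s = 12(s - 3)(s - 2)(s + 4); at s=-6 this is -1728, so s increases.
∂U/∂t = -6(t + 3)(t + 4); at t=-5 this is -12, so t increases.
s converges to its nearest critical value -4 (a local min of the s-part); t converges to -4. The iterate converges to (-4, -4).

(-4, -4)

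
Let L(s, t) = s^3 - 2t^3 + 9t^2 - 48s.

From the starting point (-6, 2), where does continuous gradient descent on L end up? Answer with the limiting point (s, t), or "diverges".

diverges

L is separable, so gradient descent decouples: s follows -∂L/∂s, t follows -∂L/∂t.
∂L/∂s = 3(s - 4)(s + 4); at s=-6 this is 60, so s decreases.
∂L/∂t = -6t(t - 3); at t=2 this is 12, so t decreases.
The s-coordinate has no critical point in that direction and runs off to infinity.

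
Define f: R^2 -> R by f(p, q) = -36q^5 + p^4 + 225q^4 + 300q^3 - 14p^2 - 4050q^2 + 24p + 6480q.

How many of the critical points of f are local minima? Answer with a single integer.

4

f separates as a function of p plus a function of q, so ∇f=0 decouples.
∂f/∂p = 4(p - 2)(p - 1)(p + 3) = 0 at p ∈ {-3, 1, 2}; ∂f/∂q = -180(q - 4)(q - 3)(q - 1)(q + 3) = 0 at q ∈ {-3, 1, 3, 4}.
The Hessian is diagonal: diag(f_pp, f_qq). Second derivatives: f_pp(-3)=80, f_pp(1)=-16, f_pp(2)=20; f_qq(-3)=30240, f_qq(1)=-4320, f_qq(3)=2160, f_qq(4)=-3780.
Local minima occur where both diagonal entries positive: (-3, -3), (-3, 3), (2, -3), (2, 3). Count: 4.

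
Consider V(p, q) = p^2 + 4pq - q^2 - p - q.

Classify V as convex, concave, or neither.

V is quadratic, so its Hessian is the constant matrix H = [[2, 4], [4, -2]].
det(H) = -20, tr(H) = 0.
det(H) < 0, so H is indefinite: neither convex nor concave.

neither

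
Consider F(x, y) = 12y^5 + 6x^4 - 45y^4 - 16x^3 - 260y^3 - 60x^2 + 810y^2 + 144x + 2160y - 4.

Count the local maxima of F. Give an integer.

F separates as a function of x plus a function of y, so ∇F=0 decouples.
∂F/∂x = 24(x - 3)(x - 1)(x + 2) = 0 at x ∈ {-2, 1, 3}; ∂F/∂y = 60(y - 4)(y - 3)(y + 1)(y + 3) = 0 at y ∈ {-3, -1, 3, 4}.
The Hessian is diagonal: diag(F_xx, F_yy). Second derivatives: F_xx(-2)=360, F_xx(1)=-144, F_xx(3)=240; F_yy(-3)=-5040, F_yy(-1)=2400, F_yy(3)=-1440, F_yy(4)=2100.
Local maxima occur where both diagonal entries negative: (1, -3), (1, 3). Count: 2.

2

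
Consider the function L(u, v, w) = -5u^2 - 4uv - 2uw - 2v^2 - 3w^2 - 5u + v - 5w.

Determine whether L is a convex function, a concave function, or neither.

L is quadratic, so its Hessian is the constant matrix H = [[-10, -4, -2], [-4, -4, 0], [-2, 0, -6]].
Leading principal minors: -10, 24, -128.
Signs alternate −, +, − ⇒ H ≺ 0 ⇒ concave.

concave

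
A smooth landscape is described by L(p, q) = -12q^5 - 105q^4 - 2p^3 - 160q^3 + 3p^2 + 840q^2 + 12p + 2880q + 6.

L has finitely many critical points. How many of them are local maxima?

2

L separates as a function of p plus a function of q, so ∇L=0 decouples.
∂L/∂p = -6(p - 2)(p + 1) = 0 at p ∈ {-1, 2}; ∂L/∂q = -60(q - 2)(q + 2)(q + 3)(q + 4) = 0 at q ∈ {-4, -3, -2, 2}.
The Hessian is diagonal: diag(L_pp, L_qq). Second derivatives: L_pp(-1)=18, L_pp(2)=-18; L_qq(-4)=720, L_qq(-3)=-300, L_qq(-2)=480, L_qq(2)=-7200.
Local maxima occur where both diagonal entries negative: (2, -3), (2, 2). Count: 2.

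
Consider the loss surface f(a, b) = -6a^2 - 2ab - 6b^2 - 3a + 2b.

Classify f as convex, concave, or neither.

f is quadratic, so its Hessian is the constant matrix H = [[-12, -2], [-2, -12]].
det(H) = 140, tr(H) = -24.
det(H) > 0 and tr(H) < 0, so H is negative definite everywhere: concave.

concave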